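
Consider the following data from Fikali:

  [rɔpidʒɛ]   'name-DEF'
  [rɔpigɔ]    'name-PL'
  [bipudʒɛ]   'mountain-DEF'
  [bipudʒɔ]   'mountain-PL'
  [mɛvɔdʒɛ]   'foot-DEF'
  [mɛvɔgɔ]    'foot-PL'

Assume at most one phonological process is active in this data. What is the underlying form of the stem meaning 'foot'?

'foot' shows [dʒ] ~ [g] at the end of the stem ([mɛvɔdʒɛ] vs [mɛvɔgɔ]).
But 'mountain' keeps [dʒ] in both environments ([bipudʒɛ], [bipudʒɔ]), so there is no rule changing /dʒ/ to [g] before the PL suffix.
Therefore /g/ is basic and [dʒ] is derived by palatalization before a front vowel (/g/ becomes palato-alveolar [dʒ] before a front vowel).

/mɛvɔg/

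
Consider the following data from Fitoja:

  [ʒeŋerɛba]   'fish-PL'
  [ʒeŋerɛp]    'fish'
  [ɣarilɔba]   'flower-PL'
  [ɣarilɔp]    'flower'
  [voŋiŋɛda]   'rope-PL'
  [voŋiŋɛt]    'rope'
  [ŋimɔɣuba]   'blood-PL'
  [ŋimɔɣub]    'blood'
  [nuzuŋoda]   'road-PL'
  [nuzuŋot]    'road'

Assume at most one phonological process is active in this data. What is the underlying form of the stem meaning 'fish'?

The root 'fish' surfaces as [ʒeŋerɛba] and [ʒeŋerɛp], with a stem-final [b] ~ [p] alternation.
The stem 'blood' ([ŋimɔɣuba], [ŋimɔɣub]) shows [b] unchanged in both environments, so [b] cannot be basic with [p] derived in isolation.
The alternation reflects intervocalic voicing: voiceless stops become voiced between vowels. /p/ is underlying.

/ʒeŋerɛp/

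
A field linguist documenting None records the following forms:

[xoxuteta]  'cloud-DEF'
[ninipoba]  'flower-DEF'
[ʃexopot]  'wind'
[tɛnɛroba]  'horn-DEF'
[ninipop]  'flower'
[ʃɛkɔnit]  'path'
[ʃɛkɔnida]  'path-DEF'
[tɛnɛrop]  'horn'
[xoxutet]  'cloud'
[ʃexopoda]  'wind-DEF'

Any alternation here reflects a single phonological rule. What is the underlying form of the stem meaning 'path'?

/ʃɛkɔnid/

The stem for 'path' ends in [d] in [ʃɛkɔnida] but [t] in [ʃɛkɔnit].
If /t/ were underlying and a rule turned it into [d] before the DEF suffix, 'cloud' would also alternate; but it has [t] in both [xoxuteta] and [xoxutet].
The alternation reflects word-final obstruent devoicing: voiced obstruents become voiceless word-finally. /d/ is underlying.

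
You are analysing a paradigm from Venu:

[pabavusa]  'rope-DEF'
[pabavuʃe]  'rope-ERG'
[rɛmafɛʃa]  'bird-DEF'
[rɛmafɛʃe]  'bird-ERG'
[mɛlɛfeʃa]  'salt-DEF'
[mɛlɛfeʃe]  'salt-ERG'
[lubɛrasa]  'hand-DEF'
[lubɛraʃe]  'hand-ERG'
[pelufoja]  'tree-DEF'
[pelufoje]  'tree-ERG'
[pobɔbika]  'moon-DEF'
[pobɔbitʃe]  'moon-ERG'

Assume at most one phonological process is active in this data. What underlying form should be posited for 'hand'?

The stem for 'hand' ends in [s] in [lubɛrasa] but [ʃ] in [lubɛraʃe].
Compare 'bird', with invariant [ʃ] in [rɛmafɛʃa] and [rɛmafɛʃe]: an analysis with underlying /ʃ/ and a rule producing [s] before the DEF suffix would wrongly predict alternation here too.
The alternation reflects palatalization before a front vowel: /k/ and /s/ become palato-alveolar [tʃ] and [ʃ] before a front vowel. /s/ is underlying.
So 'hand' = /lubɛras/.

/lubɛras/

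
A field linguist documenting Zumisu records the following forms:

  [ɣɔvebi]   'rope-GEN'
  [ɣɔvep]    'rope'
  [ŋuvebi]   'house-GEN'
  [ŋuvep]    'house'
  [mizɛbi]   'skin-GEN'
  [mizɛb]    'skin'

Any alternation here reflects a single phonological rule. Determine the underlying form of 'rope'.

'rope' shows [b] ~ [p] at the end of the stem ([ɣɔvebi] vs [ɣɔvep]).
But 'skin' keeps [b] in both environments ([mizɛbi], [mizɛb]), so there is no rule changing /b/ to [p] in isolation.
The underlying segment must be /p/; voiceless stops become voiced between vowels, yielding [b] there.

/ɣɔvep/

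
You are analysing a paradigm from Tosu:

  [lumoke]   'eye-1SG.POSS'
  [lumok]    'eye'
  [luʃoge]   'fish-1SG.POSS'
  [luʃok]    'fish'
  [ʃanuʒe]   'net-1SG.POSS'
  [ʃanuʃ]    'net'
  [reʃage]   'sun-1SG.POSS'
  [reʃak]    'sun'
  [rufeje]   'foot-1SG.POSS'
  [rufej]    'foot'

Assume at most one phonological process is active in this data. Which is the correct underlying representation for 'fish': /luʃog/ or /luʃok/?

In [luʃoge] and [luʃok] the final segment of 'fish' alternates: [g] ~ [k].
Compare 'eye', with invariant [k] in [lumoke] and [lumok]: an analysis with underlying /k/ and a rule producing [g] before the 1SG.POSS suffix would wrongly predict alternation here too.
The alternation reflects word-final obstruent devoicing: voiced obstruents become voiceless word-finally. /g/ is underlying.

/luʃog/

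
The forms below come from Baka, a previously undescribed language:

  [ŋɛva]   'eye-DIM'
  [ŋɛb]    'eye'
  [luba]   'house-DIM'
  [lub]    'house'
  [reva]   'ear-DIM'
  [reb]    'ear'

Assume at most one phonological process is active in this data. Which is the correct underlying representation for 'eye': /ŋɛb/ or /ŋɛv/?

/ŋɛv/

In [ŋɛva] and [ŋɛb] the final segment of 'eye' alternates: [v] ~ [b].
If /b/ were underlying and a rule turned it into [v] before the DIM suffix, 'house' would also alternate; but it has [b] in both [luba] and [lub].
The underlying segment must be /v/; voiced fricatives become stops word-finally, yielding [b] there.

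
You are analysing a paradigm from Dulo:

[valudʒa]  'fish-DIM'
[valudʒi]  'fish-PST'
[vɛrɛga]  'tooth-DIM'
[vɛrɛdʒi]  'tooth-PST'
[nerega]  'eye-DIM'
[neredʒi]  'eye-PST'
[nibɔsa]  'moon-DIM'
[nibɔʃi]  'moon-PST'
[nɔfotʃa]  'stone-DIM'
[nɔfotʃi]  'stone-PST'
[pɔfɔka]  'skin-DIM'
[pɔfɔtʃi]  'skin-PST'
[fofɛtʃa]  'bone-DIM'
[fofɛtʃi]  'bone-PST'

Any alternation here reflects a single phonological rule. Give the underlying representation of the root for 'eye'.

/nereg/

'eye' shows [g] ~ [dʒ] at the end of the stem ([nerega] vs [neredʒi]).
Compare 'fish', with invariant [dʒ] in [valudʒa] and [valudʒi]: an analysis with underlying /dʒ/ and a rule producing [g] before the DIM suffix would wrongly predict alternation here too.
The alternation reflects palatalization before a front vowel: /k/, /g/ and /s/ become palato-alveolar [tʃ], [dʒ] and [ʃ] before a front vowel. /g/ is underlying.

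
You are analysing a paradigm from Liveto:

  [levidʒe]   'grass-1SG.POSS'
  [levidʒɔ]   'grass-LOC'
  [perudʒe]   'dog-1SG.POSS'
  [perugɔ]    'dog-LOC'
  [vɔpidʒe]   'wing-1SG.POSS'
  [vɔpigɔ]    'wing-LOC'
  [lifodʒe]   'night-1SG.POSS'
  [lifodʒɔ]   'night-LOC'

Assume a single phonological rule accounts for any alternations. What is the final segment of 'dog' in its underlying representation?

/g/

'dog' shows [dʒ] ~ [g] at the end of the stem ([perudʒe] vs [perugɔ]).
But 'grass' keeps [dʒ] in both environments ([levidʒe], [levidʒɔ]), so there is no rule changing /dʒ/ to [g] before the LOC suffix.
The underlying segment must be /g/; /g/ becomes palato-alveolar [dʒ] before a front vowel, yielding [dʒ] there.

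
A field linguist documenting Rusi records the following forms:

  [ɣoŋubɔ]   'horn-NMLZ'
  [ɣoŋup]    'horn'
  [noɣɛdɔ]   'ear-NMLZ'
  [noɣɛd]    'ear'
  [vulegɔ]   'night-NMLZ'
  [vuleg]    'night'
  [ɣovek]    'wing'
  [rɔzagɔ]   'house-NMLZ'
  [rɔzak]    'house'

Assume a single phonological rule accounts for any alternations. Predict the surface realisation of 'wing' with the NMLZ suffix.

[ɣovegɔ]

The root 'house' surfaces as [rɔzagɔ] and [rɔzak], with a stem-final [g] ~ [k] alternation.
If /g/ were underlying and a rule turned it into [k] in isolation, 'night' would also alternate; but it has [g] in both [vulegɔ] and [vuleg].
Therefore /k/ is basic and [g] is derived by intervocalic voicing (voiceless stops become voiced between vowels).
From [ɣovek] the stem 'wing' is /ɣovek/; between vowels this yields [ɣovegɔ].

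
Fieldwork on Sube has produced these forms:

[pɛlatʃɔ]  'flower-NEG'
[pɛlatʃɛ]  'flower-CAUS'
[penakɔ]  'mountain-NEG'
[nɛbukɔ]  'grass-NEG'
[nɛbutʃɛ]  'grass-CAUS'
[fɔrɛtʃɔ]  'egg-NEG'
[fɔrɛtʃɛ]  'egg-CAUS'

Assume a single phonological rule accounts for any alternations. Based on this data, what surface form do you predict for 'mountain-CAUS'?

[penatʃɛ]

'grass' shows [k] ~ [tʃ] at the end of the stem ([nɛbukɔ] vs [nɛbutʃɛ]).
Compare 'flower', with invariant [tʃ] in [pɛlatʃɔ] and [pɛlatʃɛ]: an analysis with underlying /tʃ/ and a rule producing [k] before the NEG suffix would wrongly predict alternation here too.
So /k/ is underlying, and a rule of palatalization before a front vowel — /k/ becomes palato-alveolar [tʃ] before a front vowel — gives [tʃ].
From [penakɔ] the stem 'mountain' is /penak/; before a front vowel this yields [penatʃɛ].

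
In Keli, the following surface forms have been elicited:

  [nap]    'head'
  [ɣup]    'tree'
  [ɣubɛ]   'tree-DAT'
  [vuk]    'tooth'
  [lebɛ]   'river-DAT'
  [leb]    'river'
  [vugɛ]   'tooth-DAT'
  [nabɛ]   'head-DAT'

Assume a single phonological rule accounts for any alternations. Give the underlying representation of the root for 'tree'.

/ɣup/

The root 'tree' surfaces as [ɣup] and [ɣubɛ], with a stem-final [p] ~ [b] alternation.
The stem 'river' ([leb], [lebɛ]) shows [b] unchanged in both environments, so [b] cannot be basic with [p] derived in isolation.
The underlying segment must be /p/; voiceless stops become voiced between vowels, yielding [b] there.
The underlying form of 'tree' is therefore /ɣup/.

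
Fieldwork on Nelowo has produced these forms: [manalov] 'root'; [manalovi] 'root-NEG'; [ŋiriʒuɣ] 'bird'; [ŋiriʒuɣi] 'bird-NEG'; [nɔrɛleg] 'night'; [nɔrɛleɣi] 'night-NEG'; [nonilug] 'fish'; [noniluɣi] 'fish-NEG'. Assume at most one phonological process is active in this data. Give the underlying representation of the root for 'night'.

In [nɔrɛleg] and [nɔrɛleɣi] the final segment of 'night' alternates: [g] ~ [ɣ].
But 'bird' keeps [ɣ] in both environments ([ŋiriʒuɣ], [ŋiriʒuɣi]), so there is no rule changing /ɣ/ to [g] in isolation.
So /g/ is underlying, and a rule of intervocalic spirantization — voiced stops become fricatives between vowels — gives [ɣ].
The underlying form of 'night' is therefore /nɔrɛleg/.

/nɔrɛleg/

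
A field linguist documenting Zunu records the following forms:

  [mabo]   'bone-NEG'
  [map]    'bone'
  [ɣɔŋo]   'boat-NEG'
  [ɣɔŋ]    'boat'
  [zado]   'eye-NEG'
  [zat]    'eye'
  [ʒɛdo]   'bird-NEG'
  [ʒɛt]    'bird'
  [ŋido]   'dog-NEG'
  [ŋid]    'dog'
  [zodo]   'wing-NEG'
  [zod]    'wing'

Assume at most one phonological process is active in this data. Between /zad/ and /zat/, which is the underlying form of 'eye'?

/zat/

In [zado] and [zat] the final segment of 'eye' alternates: [d] ~ [t].
Compare 'dog', with invariant [d] in [ŋido] and [ŋid]: an analysis with underlying /d/ and a rule producing [t] in isolation would wrongly predict alternation here too.
So /t/ is underlying, and a rule of intervocalic voicing — voiceless stops become voiced between vowels — gives [d].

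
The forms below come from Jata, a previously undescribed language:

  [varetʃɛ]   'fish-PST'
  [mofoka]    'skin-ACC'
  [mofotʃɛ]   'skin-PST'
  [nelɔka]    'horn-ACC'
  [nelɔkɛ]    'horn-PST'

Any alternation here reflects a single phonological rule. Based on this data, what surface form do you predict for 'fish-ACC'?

'skin' shows [k] ~ [tʃ] at the end of the stem ([mofoka] vs [mofotʃɛ]).
But 'horn' keeps [k] in both environments ([nelɔka], [nelɔkɛ]), so there is no rule changing /k/ to [tʃ] before the PST suffix.
The alternation reflects depalatalization: palato-alveolar /tʃ/ becomes [k] when no front vowel follows. /tʃ/ is underlying.
From [varetʃɛ] the stem 'fish' is /varetʃ/; when no front vowel follows this yields [vareka].

[vareka]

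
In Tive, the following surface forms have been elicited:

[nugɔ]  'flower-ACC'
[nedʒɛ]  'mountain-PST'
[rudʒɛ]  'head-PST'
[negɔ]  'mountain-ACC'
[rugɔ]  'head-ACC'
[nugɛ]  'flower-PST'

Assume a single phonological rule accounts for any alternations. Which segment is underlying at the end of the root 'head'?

In [rugɔ] and [rudʒɛ] the final segment of 'head' alternates: [g] ~ [dʒ].
If /g/ were underlying and a rule turned it into [dʒ] before the PST suffix, 'flower' would also alternate; but it has [g] in both [nugɔ] and [nugɛ].
Therefore /dʒ/ is basic and [g] is derived by depalatalization (palato-alveolar /dʒ/ becomes [g] when no front vowel follows).

/dʒ/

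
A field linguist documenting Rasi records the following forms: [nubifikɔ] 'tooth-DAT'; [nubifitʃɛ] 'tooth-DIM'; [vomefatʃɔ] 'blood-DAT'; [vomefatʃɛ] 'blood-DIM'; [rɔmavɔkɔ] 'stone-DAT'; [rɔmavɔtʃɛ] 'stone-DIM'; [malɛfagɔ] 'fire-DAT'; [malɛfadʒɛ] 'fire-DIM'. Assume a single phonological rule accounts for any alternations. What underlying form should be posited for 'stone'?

'stone' shows [k] ~ [tʃ] at the end of the stem ([rɔmavɔkɔ] vs [rɔmavɔtʃɛ]).
If /tʃ/ were underlying and a rule turned it into [k] before the DAT suffix, 'blood' would also alternate; but it has [tʃ] in both [vomefatʃɔ] and [vomefatʃɛ].
So /k/ is underlying, and a rule of palatalization before a front vowel — /k/ and /g/ become palato-alveolar [tʃ] and [dʒ] before a front vowel — gives [tʃ].

/rɔmavɔk/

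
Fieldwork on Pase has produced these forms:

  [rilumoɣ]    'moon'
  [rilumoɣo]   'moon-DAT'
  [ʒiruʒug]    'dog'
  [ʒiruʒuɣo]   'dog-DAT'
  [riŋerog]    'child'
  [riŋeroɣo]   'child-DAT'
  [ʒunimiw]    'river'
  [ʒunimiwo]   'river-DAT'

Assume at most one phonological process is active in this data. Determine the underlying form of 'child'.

The stem for 'child' ends in [g] in [riŋerog] but [ɣ] in [riŋeroɣo].
But 'moon' keeps [ɣ] in both environments ([rilumoɣ], [rilumoɣo]), so there is no rule changing /ɣ/ to [g] in isolation.
The alternation reflects intervocalic spirantization: voiced stops become fricatives between vowels. /g/ is underlying.

/riŋerog/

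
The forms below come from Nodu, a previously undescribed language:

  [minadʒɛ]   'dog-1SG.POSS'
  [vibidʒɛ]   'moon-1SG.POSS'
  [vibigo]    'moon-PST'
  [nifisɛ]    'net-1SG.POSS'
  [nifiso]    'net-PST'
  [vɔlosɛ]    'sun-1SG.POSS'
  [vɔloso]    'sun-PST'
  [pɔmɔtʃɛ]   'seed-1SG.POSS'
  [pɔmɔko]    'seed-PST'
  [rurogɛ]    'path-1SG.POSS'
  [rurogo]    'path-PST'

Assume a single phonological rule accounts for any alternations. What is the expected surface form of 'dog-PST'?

[minago]

'moon' shows [dʒ] ~ [g] at the end of the stem ([vibidʒɛ] vs [vibigo]).
If /g/ were underlying and a rule turned it into [dʒ] before the 1SG.POSS suffix, 'path' would also alternate; but it has [g] in both [rurogɛ] and [rurogo].
So /dʒ/ is underlying, and a rule of depalatalization — palato-alveolar /tʃ/ and /dʒ/ become [k] and [g] when no front vowel follows — gives [g].
From [minadʒɛ] the stem 'dog' is /minadʒ/; when no front vowel follows this yields [minago].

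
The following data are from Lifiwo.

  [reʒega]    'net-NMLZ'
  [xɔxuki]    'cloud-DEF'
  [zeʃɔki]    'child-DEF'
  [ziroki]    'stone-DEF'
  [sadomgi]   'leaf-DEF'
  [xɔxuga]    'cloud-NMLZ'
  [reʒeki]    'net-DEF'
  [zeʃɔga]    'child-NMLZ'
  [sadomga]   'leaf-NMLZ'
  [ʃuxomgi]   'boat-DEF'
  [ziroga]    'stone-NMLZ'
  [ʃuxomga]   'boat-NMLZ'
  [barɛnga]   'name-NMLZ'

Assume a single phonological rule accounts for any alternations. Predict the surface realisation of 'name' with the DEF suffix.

[barɛngi]

The DEF suffix surfaces as [-gi] and [-ki], depending on the final segment of the stem.
By contrast the NMLZ suffix keeps its initial [g] throughout — that segment must be underlying.
So the underlying form is /-ki/, and voiceless stops become voiced after a nasal.
After 'name', which ends in a nasal, the suffix surfaces as [-gi], giving [barɛngi].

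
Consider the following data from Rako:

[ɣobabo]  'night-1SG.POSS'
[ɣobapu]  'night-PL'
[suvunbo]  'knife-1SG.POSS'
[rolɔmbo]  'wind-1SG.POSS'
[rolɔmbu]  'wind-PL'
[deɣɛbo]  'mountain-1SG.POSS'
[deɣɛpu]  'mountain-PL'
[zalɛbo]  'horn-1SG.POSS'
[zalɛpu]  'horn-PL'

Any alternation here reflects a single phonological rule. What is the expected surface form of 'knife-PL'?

[suvunbu]

The PL suffix surfaces as [-bu] and [-pu], depending on the final segment of the stem.
By contrast the 1SG.POSS suffix keeps its initial [b] throughout — that segment must be underlying.
So the underlying form is /-pu/, and voiceless stops become voiced after a nasal.
After 'knife', which ends in a nasal, the suffix surfaces as [-bu], giving [suvunbu].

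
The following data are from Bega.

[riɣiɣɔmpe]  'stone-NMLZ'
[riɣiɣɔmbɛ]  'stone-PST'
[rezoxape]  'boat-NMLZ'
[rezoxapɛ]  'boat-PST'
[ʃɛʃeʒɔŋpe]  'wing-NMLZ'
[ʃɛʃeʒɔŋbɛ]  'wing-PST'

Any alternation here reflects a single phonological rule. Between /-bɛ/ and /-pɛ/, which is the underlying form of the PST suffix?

/-bɛ/

The PST morpheme has two allomorphs, [-bɛ] and [-pɛ].
The NMLZ suffix, which begins with [p], is invariant after every stem; so [p] is not altered by any rule here.
The PST suffix is therefore /-bɛ/ underlyingly, with post-vocalic devoicing: voiced stops become voiceless after a vowel.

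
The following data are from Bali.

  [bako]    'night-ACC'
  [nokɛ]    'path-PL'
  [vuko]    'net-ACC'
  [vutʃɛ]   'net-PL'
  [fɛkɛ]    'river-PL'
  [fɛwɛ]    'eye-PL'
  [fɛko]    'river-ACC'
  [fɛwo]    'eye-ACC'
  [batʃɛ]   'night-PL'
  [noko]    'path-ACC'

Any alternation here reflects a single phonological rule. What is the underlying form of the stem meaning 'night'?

The stem for 'night' ends in [tʃ] in [batʃɛ] but [k] in [bako].
If /k/ were underlying and a rule turned it into [tʃ] before the PL suffix, 'river' would also alternate; but it has [k] in both [fɛkɛ] and [fɛko].
So /tʃ/ is underlying, and a rule of depalatalization — palato-alveolar /tʃ/ becomes [k] when no front vowel follows — gives [k].

/batʃ/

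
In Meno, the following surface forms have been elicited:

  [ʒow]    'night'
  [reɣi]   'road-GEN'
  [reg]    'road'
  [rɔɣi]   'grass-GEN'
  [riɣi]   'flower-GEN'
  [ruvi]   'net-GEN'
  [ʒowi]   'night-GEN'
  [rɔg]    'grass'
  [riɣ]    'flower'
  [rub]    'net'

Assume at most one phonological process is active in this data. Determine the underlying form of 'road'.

'road' shows [ɣ] ~ [g] at the end of the stem ([reɣi] vs [reg]).
But 'flower' keeps [ɣ] in both environments ([riɣi], [riɣ]), so there is no rule changing /ɣ/ to [g] in isolation.
The underlying segment must be /g/; voiced stops become fricatives between vowels, yielding [ɣ] there.
So 'road' = /reg/.

/reg/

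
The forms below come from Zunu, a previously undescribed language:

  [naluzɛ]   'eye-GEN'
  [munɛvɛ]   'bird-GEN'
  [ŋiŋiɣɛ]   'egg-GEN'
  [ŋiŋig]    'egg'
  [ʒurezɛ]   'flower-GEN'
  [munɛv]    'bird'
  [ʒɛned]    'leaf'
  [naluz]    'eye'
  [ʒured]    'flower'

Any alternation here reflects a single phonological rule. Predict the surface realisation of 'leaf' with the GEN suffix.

'flower' shows [d] ~ [z] at the end of the stem ([ʒured] vs [ʒurezɛ]).
Compare 'eye', with invariant [z] in [naluz] and [naluzɛ]: an analysis with underlying /z/ and a rule producing [d] in isolation would wrongly predict alternation here too.
The alternation reflects intervocalic spirantization: voiced stops become fricatives between vowels. /d/ is underlying.
The one attested form of 'leaf', [ʒɛned], shows underlying /ʒɛned/. Applying the same rule between vowels gives [ʒɛnezɛ].

[ʒɛnezɛ]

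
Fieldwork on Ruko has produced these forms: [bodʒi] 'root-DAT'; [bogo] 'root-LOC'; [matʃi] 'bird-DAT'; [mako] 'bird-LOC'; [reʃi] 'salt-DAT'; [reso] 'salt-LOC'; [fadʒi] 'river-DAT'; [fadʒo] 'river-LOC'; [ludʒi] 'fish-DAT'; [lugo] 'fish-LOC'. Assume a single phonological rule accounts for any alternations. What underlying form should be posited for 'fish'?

/lug/

The root 'fish' surfaces as [ludʒi] and [lugo], with a stem-final [dʒ] ~ [g] alternation.
If /dʒ/ were underlying and a rule turned it into [g] before the LOC suffix, 'river' would also alternate; but it has [dʒ] in both [fadʒi] and [fadʒo].
The underlying segment must be /g/; /k/, /g/ and /s/ become palato-alveolar [tʃ], [dʒ] and [ʃ] before a front vowel, yielding [dʒ] there.
Hence 'fish' is /lug/ underlyingly.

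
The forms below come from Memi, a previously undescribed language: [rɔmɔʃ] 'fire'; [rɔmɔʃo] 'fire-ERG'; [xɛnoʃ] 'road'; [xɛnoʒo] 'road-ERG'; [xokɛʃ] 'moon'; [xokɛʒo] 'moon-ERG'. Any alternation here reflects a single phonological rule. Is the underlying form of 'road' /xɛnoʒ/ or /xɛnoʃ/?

/xɛnoʒ/

In [xɛnoʃ] and [xɛnoʒo] the final segment of 'road' alternates: [ʃ] ~ [ʒ].
If /ʃ/ were underlying and a rule turned it into [ʒ] before the ERG suffix, 'fire' would also alternate; but it has [ʃ] in both [rɔmɔʃ] and [rɔmɔʃo].
The alternation reflects word-final obstruent devoicing: voiced obstruents become voiceless word-finally. /ʒ/ is underlying.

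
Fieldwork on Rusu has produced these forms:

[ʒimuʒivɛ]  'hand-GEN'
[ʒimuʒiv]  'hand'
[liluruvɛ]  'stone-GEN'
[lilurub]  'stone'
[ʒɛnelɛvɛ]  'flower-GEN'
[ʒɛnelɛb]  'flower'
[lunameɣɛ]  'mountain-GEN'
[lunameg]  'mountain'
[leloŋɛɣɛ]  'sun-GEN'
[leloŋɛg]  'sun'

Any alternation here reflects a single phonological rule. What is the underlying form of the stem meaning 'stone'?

/lilurub/

In [liluruvɛ] and [lilurub] the final segment of 'stone' alternates: [v] ~ [b].
The stem 'hand' ([ʒimuʒivɛ], [ʒimuʒiv]) shows [v] unchanged in both environments, so [v] cannot be basic with [b] derived in isolation.
The underlying segment must be /b/; voiced stops become fricatives between vowels, yielding [v] there.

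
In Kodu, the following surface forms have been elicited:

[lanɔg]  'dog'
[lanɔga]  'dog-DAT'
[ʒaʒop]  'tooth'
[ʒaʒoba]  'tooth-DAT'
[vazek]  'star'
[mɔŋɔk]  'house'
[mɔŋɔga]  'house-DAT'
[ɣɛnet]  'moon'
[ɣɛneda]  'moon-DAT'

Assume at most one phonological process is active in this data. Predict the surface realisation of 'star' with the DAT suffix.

[vazega]

In [mɔŋɔk] and [mɔŋɔga] the final segment of 'house' alternates: [k] ~ [g].
Compare 'dog', with invariant [g] in [lanɔg] and [lanɔga]: an analysis with underlying /g/ and a rule producing [k] in isolation would wrongly predict alternation here too.
The alternation reflects intervocalic voicing: voiceless stops become voiced between vowels. /k/ is underlying.
The one attested form of 'star', [vazek], shows underlying /vazek/. Applying the same rule between vowels gives [vazega].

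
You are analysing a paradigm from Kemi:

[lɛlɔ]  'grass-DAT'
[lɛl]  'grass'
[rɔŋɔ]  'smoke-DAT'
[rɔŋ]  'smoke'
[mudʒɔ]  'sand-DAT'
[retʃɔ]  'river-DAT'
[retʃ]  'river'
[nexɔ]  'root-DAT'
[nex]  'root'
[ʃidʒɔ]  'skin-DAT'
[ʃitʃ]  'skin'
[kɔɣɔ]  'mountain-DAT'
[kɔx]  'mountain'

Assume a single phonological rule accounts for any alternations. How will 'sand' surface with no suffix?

[mutʃ]

In [ʃidʒɔ] and [ʃitʃ] the final segment of 'skin' alternates: [dʒ] ~ [tʃ].
Compare 'river', with invariant [tʃ] in [retʃɔ] and [retʃ]: an analysis with underlying /tʃ/ and a rule producing [dʒ] before the DAT suffix would wrongly predict alternation here too.
The alternation reflects word-final obstruent devoicing: voiced obstruents become voiceless word-finally. /dʒ/ is underlying.
From [mudʒɔ] the stem 'sand' is /mudʒ/; word-finally this yields [mutʃ].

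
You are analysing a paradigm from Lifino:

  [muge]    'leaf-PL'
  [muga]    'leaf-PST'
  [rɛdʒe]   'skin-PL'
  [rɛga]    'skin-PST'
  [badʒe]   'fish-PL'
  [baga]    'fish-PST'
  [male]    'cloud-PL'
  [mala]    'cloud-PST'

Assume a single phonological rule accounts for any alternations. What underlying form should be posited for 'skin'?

/rɛdʒ/

In [rɛdʒe] and [rɛga] the final segment of 'skin' alternates: [dʒ] ~ [g].
The stem 'leaf' ([muge], [muga]) shows [g] unchanged in both environments, so [g] cannot be basic with [dʒ] derived before the PL suffix.
Therefore /dʒ/ is basic and [g] is derived by depalatalization (palato-alveolar /dʒ/ becomes [g] when no front vowel follows).
Hence 'skin' is /rɛdʒ/ underlyingly.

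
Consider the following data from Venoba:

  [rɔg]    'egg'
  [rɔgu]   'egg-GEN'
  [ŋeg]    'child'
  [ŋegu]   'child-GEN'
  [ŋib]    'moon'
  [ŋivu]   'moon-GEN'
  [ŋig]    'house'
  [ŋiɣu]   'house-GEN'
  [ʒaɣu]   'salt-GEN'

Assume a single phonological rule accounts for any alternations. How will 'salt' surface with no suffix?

[ʒag]

The stem for 'house' ends in [g] in [ŋig] but [ɣ] in [ŋiɣu].
But 'child' keeps [g] in both environments ([ŋeg], [ŋegu]), so there is no rule changing /g/ to [ɣ] before the GEN suffix.
So /ɣ/ is underlying, and a rule of word-final hardening — voiced fricatives become stops word-finally — gives [g].
From [ʒaɣu] the stem 'salt' is /ʒaɣ/; word-finally this yields [ʒag].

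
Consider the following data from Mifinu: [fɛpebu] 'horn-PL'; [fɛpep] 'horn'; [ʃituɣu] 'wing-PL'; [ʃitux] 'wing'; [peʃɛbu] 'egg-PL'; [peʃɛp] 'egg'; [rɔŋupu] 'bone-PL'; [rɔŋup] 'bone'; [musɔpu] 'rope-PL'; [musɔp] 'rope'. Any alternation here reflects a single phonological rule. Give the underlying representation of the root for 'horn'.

/fɛpeb/

'horn' shows [b] ~ [p] at the end of the stem ([fɛpebu] vs [fɛpep]).
If /p/ were underlying and a rule turned it into [b] before the PL suffix, 'bone' would also alternate; but it has [p] in both [rɔŋupu] and [rɔŋup].
The underlying segment must be /b/; voiced obstruents become voiceless word-finally, yielding [p] there.
The underlying form of 'horn' is therefore /fɛpeb/.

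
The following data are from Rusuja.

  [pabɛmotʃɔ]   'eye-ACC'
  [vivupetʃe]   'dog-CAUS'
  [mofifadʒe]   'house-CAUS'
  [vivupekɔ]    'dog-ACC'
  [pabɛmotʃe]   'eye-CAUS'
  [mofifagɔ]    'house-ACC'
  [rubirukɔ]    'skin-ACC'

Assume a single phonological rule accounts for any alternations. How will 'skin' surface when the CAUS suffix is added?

[rubirutʃe]

In [vivupetʃe] and [vivupekɔ] the final segment of 'dog' alternates: [tʃ] ~ [k].
But 'eye' keeps [tʃ] in both environments ([pabɛmotʃe], [pabɛmotʃɔ]), so there is no rule changing /tʃ/ to [k] before the ACC suffix.
So /k/ is underlying, and a rule of palatalization before a front vowel — /k/ and /g/ become palato-alveolar [tʃ] and [dʒ] before a front vowel — gives [tʃ].
From [rubirukɔ] the stem 'skin' is /rubiruk/; before a front vowel this yields [rubirutʃe].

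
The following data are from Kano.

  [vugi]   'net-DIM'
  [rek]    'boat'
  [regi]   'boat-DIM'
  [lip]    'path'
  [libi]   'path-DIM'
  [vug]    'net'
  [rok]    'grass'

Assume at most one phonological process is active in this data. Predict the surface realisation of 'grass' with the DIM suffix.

[rogi]

'boat' shows [k] ~ [g] at the end of the stem ([rek] vs [regi]).
The stem 'net' ([vug], [vugi]) shows [g] unchanged in both environments, so [g] cannot be basic with [k] derived in isolation.
The underlying segment must be /k/; voiceless stops become voiced between vowels, yielding [g] there.
The one attested form of 'grass', [rok], shows underlying /rok/. Applying the same rule between vowels gives [rogi].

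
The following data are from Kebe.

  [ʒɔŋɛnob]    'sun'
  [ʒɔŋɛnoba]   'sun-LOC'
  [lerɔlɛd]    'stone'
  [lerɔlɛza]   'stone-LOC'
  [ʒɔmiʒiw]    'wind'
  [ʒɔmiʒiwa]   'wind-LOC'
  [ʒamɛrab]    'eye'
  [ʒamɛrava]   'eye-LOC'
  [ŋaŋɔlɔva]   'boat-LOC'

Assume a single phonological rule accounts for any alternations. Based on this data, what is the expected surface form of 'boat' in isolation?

In [ʒamɛrab] and [ʒamɛrava] the final segment of 'eye' alternates: [b] ~ [v].
The stem 'sun' ([ʒɔŋɛnob], [ʒɔŋɛnoba]) shows [b] unchanged in both environments, so [b] cannot be basic with [v] derived before the LOC suffix.
The alternation reflects word-final hardening: voiced fricatives become stops word-finally. /v/ is underlying.
The one attested form of 'boat', [ŋaŋɔlɔva], shows underlying /ŋaŋɔlɔv/. Applying the same rule word-finally gives [ŋaŋɔlɔb].

[ŋaŋɔlɔb]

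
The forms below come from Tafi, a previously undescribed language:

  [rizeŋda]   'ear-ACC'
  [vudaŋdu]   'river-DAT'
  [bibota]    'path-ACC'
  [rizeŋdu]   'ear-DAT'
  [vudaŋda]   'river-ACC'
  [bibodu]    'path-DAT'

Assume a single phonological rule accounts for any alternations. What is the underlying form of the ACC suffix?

The ACC suffix surfaces as [-da] and [-ta], depending on the final segment of the stem.
The DAT suffix, which begins with [d], is invariant after every stem; so [d] is not altered by any rule here.
So the underlying form is /-ta/, and voiceless stops become voiced after a nasal.

/-ta/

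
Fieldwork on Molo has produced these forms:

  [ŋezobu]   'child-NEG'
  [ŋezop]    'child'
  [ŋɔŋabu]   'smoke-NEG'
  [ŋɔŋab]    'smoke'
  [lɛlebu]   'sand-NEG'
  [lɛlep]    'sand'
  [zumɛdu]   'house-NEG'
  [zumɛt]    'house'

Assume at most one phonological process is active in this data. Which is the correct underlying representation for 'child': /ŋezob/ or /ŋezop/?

/ŋezop/

The stem for 'child' ends in [b] in [ŋezobu] but [p] in [ŋezop].
If /b/ were underlying and a rule turned it into [p] in isolation, 'smoke' would also alternate; but it has [b] in both [ŋɔŋabu] and [ŋɔŋab].
The underlying segment must be /p/; voiceless stops become voiced between vowels, yielding [b] there.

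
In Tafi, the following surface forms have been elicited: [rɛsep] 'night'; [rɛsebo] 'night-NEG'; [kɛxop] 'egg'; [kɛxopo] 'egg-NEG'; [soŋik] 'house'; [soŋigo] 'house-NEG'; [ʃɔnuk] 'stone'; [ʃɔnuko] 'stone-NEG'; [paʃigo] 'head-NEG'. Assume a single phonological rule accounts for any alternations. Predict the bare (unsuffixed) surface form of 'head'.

The root 'house' surfaces as [soŋik] and [soŋigo], with a stem-final [k] ~ [g] alternation.
But 'stone' keeps [k] in both environments ([ʃɔnuk], [ʃɔnuko]), so there is no rule changing /k/ to [g] before the NEG suffix.
So /g/ is underlying, and a rule of word-final obstruent devoicing — voiced obstruents become voiceless word-finally — gives [k].
From [paʃigo] the stem 'head' is /paʃig/; word-finally this yields [paʃik].

[paʃik]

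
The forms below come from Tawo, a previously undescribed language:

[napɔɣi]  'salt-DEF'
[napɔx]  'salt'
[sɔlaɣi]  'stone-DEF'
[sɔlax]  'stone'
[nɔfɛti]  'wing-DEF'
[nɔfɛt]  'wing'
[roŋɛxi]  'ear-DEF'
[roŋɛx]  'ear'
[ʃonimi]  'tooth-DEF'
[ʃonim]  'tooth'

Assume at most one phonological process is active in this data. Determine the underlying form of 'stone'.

'stone' shows [ɣ] ~ [x] at the end of the stem ([sɔlaɣi] vs [sɔlax]).
But 'ear' keeps [x] in both environments ([roŋɛxi], [roŋɛx]), so there is no rule changing /x/ to [ɣ] before the DEF suffix.
So /ɣ/ is underlying, and a rule of word-final obstruent devoicing — voiced obstruents become voiceless word-finally — gives [x].
The underlying form of 'stone' is therefore /sɔlaɣ/.

/sɔlaɣ/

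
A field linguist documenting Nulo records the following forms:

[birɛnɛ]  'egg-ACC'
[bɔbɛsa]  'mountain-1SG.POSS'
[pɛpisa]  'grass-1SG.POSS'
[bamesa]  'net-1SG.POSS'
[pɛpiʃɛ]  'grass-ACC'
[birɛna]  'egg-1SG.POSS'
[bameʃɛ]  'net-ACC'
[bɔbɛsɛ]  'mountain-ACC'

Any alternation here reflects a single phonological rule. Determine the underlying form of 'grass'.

/pɛpiʃ/

'grass' shows [ʃ] ~ [s] at the end of the stem ([pɛpiʃɛ] vs [pɛpisa]).
The stem 'mountain' ([bɔbɛsɛ], [bɔbɛsa]) shows [s] unchanged in both environments, so [s] cannot be basic with [ʃ] derived before the ACC suffix.
The underlying segment must be /ʃ/; palato-alveolar /ʃ/ becomes [s] when no front vowel follows, yielding [s] there.
Hence 'grass' is /pɛpiʃ/ underlyingly.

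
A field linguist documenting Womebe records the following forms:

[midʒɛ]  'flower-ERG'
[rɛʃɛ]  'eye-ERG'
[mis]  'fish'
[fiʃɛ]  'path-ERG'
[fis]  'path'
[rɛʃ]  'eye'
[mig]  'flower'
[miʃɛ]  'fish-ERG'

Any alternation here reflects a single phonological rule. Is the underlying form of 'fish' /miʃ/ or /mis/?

/mis/

'fish' shows [ʃ] ~ [s] at the end of the stem ([miʃɛ] vs [mis]).
Compare 'eye', with invariant [ʃ] in [rɛʃɛ] and [rɛʃ]: an analysis with underlying /ʃ/ and a rule producing [s] in isolation would wrongly predict alternation here too.
So /s/ is underlying, and a rule of palatalization before a front vowel — /g/ and /s/ become palato-alveolar [dʒ] and [ʃ] before a front vowel — gives [ʃ].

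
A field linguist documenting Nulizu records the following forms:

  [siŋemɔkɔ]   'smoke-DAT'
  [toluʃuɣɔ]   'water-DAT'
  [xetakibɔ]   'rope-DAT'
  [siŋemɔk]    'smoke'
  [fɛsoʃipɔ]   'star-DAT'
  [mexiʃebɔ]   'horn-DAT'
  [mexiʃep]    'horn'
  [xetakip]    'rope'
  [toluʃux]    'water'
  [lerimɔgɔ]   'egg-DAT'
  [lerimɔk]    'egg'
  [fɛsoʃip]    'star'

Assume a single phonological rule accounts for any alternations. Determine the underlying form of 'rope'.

The stem for 'rope' ends in [b] in [xetakibɔ] but [p] in [xetakip].
The stem 'star' ([fɛsoʃipɔ], [fɛsoʃip]) shows [p] unchanged in both environments, so [p] cannot be basic with [b] derived before the DAT suffix.
The underlying segment must be /b/; voiced obstruents become voiceless word-finally, yielding [p] there.

/xetakib/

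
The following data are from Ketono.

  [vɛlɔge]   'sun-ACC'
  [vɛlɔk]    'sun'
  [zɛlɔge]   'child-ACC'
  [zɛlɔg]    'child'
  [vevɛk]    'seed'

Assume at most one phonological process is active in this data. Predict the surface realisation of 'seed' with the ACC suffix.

[vevɛge]

'sun' shows [g] ~ [k] at the end of the stem ([vɛlɔge] vs [vɛlɔk]).
If /g/ were underlying and a rule turned it into [k] in isolation, 'child' would also alternate; but it has [g] in both [zɛlɔge] and [zɛlɔg].
Therefore /k/ is basic and [g] is derived by intervocalic voicing (voiceless stops become voiced between vowels).
From [vevɛk] the stem 'seed' is /vevɛk/; between vowels this yields [vevɛge].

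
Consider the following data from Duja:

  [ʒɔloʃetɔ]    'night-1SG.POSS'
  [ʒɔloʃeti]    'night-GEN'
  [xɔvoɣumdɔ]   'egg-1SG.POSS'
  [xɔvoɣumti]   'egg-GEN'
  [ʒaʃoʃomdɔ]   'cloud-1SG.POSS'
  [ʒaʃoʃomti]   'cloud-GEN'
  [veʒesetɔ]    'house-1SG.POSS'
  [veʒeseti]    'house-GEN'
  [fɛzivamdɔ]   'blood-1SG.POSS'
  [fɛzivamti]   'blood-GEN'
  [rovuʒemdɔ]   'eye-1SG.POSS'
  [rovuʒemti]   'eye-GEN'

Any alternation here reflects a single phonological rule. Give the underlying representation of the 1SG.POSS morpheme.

/-dɔ/

The 1SG.POSS suffix surfaces as [-dɔ] and [-tɔ], depending on the final segment of the stem.
The GEN suffix, which begins with [t], is invariant after every stem; so [t] is not altered by any rule here.
So the underlying form is /-dɔ/, and voiced stops become voiceless after a vowel.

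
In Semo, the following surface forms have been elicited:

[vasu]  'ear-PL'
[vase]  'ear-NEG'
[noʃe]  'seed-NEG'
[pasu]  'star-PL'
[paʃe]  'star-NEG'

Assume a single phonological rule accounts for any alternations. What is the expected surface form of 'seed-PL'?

In [pasu] and [paʃe] the final segment of 'star' alternates: [s] ~ [ʃ].
If /s/ were underlying and a rule turned it into [ʃ] before the NEG suffix, 'ear' would also alternate; but it has [s] in both [vasu] and [vase].
The alternation reflects depalatalization: palato-alveolar /ʃ/ becomes [s] when no front vowel follows. /ʃ/ is underlying.
From [noʃe] the stem 'seed' is /noʃ/; when no front vowel follows this yields [nosu].

[nosu]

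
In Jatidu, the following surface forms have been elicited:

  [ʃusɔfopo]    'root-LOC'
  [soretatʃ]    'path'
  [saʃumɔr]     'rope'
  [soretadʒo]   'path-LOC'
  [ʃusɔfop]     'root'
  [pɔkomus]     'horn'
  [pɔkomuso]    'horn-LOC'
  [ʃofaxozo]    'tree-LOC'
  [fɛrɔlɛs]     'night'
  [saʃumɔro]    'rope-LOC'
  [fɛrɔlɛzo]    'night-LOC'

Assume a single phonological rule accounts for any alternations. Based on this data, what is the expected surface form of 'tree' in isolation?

[ʃofaxos]

The stem for 'night' ends in [z] in [fɛrɔlɛzo] but [s] in [fɛrɔlɛs].
Compare 'horn', with invariant [s] in [pɔkomuso] and [pɔkomus]: an analysis with underlying /s/ and a rule producing [z] before the LOC suffix would wrongly predict alternation here too.
Therefore /z/ is basic and [s] is derived by word-final obstruent devoicing (voiced obstruents become voiceless word-finally).
From [ʃofaxozo] the stem 'tree' is /ʃofaxoz/; word-finally this yields [ʃofaxos].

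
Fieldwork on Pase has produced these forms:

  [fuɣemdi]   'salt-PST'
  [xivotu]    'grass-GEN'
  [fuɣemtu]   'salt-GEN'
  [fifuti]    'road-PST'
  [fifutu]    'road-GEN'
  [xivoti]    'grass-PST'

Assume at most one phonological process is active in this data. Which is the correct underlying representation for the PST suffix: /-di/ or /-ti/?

/-di/

The PST morpheme has two allomorphs, [-di] and [-ti].
The GEN suffix, which begins with [t], is invariant after every stem; so [t] is not altered by any rule here.
So the underlying form is /-di/, and voiced stops become voiceless after a vowel.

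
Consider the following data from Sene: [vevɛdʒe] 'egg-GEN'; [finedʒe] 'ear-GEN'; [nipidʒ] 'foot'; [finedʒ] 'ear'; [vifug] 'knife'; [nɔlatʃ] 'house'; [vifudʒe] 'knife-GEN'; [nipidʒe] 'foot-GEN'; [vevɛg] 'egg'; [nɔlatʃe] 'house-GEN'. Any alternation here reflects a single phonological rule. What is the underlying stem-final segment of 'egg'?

/g/

The stem for 'egg' ends in [g] in [vevɛg] but [dʒ] in [vevɛdʒe].
The stem 'ear' ([finedʒ], [finedʒe]) shows [dʒ] unchanged in both environments, so [dʒ] cannot be basic with [g] derived in isolation.
The underlying segment must be /g/; /g/ becomes palato-alveolar [dʒ] before a front vowel, yielding [dʒ] there.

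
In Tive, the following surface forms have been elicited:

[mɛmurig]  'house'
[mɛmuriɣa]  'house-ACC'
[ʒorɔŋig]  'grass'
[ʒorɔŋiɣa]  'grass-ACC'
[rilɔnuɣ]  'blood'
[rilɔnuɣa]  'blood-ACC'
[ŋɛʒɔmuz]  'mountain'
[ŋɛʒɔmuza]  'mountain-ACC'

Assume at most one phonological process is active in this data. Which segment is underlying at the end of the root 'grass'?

/g/

In [ʒorɔŋig] and [ʒorɔŋiɣa] the final segment of 'grass' alternates: [g] ~ [ɣ].
If /ɣ/ were underlying and a rule turned it into [g] in isolation, 'blood' would also alternate; but it has [ɣ] in both [rilɔnuɣ] and [rilɔnuɣa].
So /g/ is underlying, and a rule of intervocalic spirantization — voiced stops become fricatives between vowels — gives [ɣ].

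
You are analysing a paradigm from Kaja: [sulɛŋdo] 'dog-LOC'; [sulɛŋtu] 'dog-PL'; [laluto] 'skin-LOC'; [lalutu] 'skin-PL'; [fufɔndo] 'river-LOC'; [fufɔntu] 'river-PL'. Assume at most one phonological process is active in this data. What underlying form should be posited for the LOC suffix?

/-do/

The LOC suffix surfaces as [-do] and [-to], depending on the final segment of the stem.
By contrast the PL suffix keeps its initial [t] throughout — that segment must be underlying.
So the underlying form is /-do/, and voiced stops become voiceless after a vowel.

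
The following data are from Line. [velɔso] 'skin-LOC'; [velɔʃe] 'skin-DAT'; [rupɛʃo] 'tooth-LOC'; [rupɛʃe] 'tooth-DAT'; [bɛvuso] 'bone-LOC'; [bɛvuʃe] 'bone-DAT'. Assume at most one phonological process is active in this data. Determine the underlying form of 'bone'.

'bone' shows [s] ~ [ʃ] at the end of the stem ([bɛvuso] vs [bɛvuʃe]).
Compare 'tooth', with invariant [ʃ] in [rupɛʃo] and [rupɛʃe]: an analysis with underlying /ʃ/ and a rule producing [s] before the LOC suffix would wrongly predict alternation here too.
Therefore /s/ is basic and [ʃ] is derived by palatalization before a front vowel (/s/ becomes palato-alveolar [ʃ] before a front vowel).

/bɛvus/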